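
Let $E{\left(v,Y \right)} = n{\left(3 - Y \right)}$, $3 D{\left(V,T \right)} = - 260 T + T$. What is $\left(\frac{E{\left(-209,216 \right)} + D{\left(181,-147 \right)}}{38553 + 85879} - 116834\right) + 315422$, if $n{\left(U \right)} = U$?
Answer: $\frac{12355357247}{62216} \approx 1.9859 \cdot 10^{5}$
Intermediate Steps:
$D{\left(V,T \right)} = - \frac{259 T}{3}$ ($D{\left(V,T \right)} = \frac{- 260 T + T}{3} = \frac{\left(-259\right) T}{3} = - \frac{259 T}{3}$)
$E{\left(v,Y \right)} = 3 - Y$
$\left(\frac{E{\left(-209,216 \right)} + D{\left(181,-147 \right)}}{38553 + 85879} - 116834\right) + 315422 = \left(\frac{\left(3 - 216\right) - -12691}{38553 + 85879} - 116834\right) + 315422 = \left(\frac{\left(3 - 216\right) + 12691}{124432} - 116834\right) + 315422 = \left(\left(-213 + 12691\right) \frac{1}{124432} - 116834\right) + 315422 = \left(12478 \cdot \frac{1}{124432} - 116834\right) + 315422 = \left(\frac{6239}{62216} - 116834\right) + 315422 = - \frac{7268937905}{62216} + 315422 = \frac{12355357247}{62216}$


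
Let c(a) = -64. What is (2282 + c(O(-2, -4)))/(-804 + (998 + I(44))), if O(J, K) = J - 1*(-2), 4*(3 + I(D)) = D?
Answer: 1109/101 ≈ 10.980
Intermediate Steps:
I(D) = -3 + D/4
O(J, K) = 2 + J (O(J, K) = J + 2 = 2 + J)
(2282 + c(O(-2, -4)))/(-804 + (998 + I(44))) = (2282 - 64)/(-804 + (998 + (-3 + (1/4)*44))) = 2218/(-804 + (998 + (-3 + 11))) = 2218/(-804 + (998 + 8)) = 2218/(-804 + 1006) = 2218/202 = 2218*(1/202) = 1109/101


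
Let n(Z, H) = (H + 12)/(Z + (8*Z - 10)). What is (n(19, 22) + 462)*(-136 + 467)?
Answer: 24631696/161 ≈ 1.5299e+5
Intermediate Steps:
n(Z, H) = (12 + H)/(-10 + 9*Z) (n(Z, H) = (12 + H)/(Z + (-10 + 8*Z)) = (12 + H)/(-10 + 9*Z))
(n(19, 22) + 462)*(-136 + 467) = ((12 + 22)/(-10 + 9*19) + 462)*(-136 + 467) = (34/(-10 + 171) + 462)*331 = (34/161 + 462)*331 = (74416/161)*331 = 24631696/161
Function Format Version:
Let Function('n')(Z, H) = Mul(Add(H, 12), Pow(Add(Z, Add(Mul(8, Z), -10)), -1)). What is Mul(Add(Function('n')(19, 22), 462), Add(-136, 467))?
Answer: Rational(24631696, 161) ≈ 1.5299e+5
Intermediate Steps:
Function('n')(Z, H) = Mul(Pow(Add(-10, Mul(9, Z)), -1), Add(12, H)) (Function('n')(Z, H) = Mul(Add(12, H), Pow(Add(Z, Add(-10, Mul(8, Z))), -1)) = Mul(Add(12, H), Pow(Add(-10, Mul(9, Z)), -1)) = Mul(Pow(Add(-10, Mul(9, Z)), -1), Add(12, H)))
Mul(Add(Function('n')(19, 22), 462), Add(-136, 467)) = Mul(Add(Mul(Pow(Add(-10, Mul(9, 19)), -1), Add(12, 22)), 462), Add(-136, 467)) = Mul(Add(Mul(Pow(Add(-10, 171), -1), 34), 462), 331) = Mul(Add(Mul(Pow(161, -1), 34), 462), 331) = Mul(Add(Mul(Rational(1, 161), 34), 462), 331) = Mul(Add(Rational(34, 161), 462), 331) = Mul(Rational(74416, 161), 331) = Rational(24631696, 161)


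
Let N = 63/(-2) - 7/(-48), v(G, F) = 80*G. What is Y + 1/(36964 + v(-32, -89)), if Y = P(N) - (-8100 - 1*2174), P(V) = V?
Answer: 469850651/45872 ≈ 10243.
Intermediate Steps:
N = -1505/48 (N = 63*(-½) - 7*(-1/48) = -63/2 + 7/48 = -1505/48 ≈ -31.354)
Y = 491647/48 (Y = -1505/48 - (-8100 - 1*2174) = -1505/48 - (-8100 - 2174) = -1505/48 - 1*(-10274) = -1505/48 + 10274 = 491647/48 ≈ 10243.)
Y + 1/(36964 + v(-32, -89)) = 491647/48 + 1/(36964 + 80*(-32)) = 491647/48 + 1/(36964 - 2560) = 491647/48 + 1/34404 = 469850651/45872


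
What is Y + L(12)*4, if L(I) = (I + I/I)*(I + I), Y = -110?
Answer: 1138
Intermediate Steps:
L(I) = 2*I*(1 + I) (L(I) = (I + 1)*(2*I) = (1 + I)*(2*I) = 2*I*(1 + I))
Y + L(12)*4 = -110 + (2*12*(1 + 12))*4 = -110 + (2*12*13)*4 = -110 + 312*4 = -110 + 1248 = 1138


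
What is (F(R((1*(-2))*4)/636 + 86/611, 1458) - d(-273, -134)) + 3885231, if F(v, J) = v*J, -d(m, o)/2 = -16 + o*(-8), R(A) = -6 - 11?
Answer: 251778423825/64766 ≈ 3.8875e+6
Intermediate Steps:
R(A) = -17
d(m, o) = 32 + 16*o (d(m, o) = -2*(-16 + o*(-8)) = -2*(-16 - 8*o) = 32 + 16*o)
F(v, J) = J*v
(F(R((1*(-2))*4)/636 + 86/611, 1458) - d(-273, -134)) + 3885231 = (1458*(-17/636 + 86/611) - (32 + 16*(-134))) + 3885231 = (1458*(-17*1/636 + 86*(1/611)) - (32 - 2144)) + 3885231 = (1458*(-17/636 + 86/611) - 1*(-2112)) + 3885231 = (1458*(44309/388596) + 2112) + 3885231 = (10767087/64766 + 2112) + 3885231 = 147552879/64766 + 3885231 = 251778423825/64766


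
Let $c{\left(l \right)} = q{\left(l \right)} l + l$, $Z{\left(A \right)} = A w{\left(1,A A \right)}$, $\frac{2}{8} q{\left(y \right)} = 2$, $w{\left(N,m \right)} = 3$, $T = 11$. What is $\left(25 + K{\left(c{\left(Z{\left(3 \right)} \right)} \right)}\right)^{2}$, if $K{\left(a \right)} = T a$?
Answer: $839056$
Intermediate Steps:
$q{\left(y \right)} = 8$ ($q{\left(y \right)} = 4 \cdot 2 = 8$)
$Z{\left(A \right)} = 3 A$ ($Z{\left(A \right)} = A 3 = 3 A$)
$c{\left(l \right)} = 9 l$ ($c{\left(l \right)} = 8 l + l = 9 l$)
$K{\left(a \right)} = 11 a$
$\left(25 + K{\left(c{\left(Z{\left(3 \right)} \right)} \right)}\right)^{2} = \left(25 + 11 \cdot 9 \cdot 3 \cdot 3\right)^{2} = \left(25 + 11 \cdot 9 \cdot 9\right)^{2} = \left(25 + 11 \cdot 81\right)^{2} = \left(25 + 891\right)^{2} = 916^{2} = 839056$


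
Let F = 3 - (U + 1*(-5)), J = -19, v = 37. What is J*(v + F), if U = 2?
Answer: -817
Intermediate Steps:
F = 6 (F = 3 - (2 + 1*(-5)) = 3 - (2 - 5) = 3 - 1*(-3) = 3 + 3 = 6)
J*(v + F) = -19*(37 + 6) = -19*43 = -817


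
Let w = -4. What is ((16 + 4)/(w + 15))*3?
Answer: 60/11 ≈ 5.4545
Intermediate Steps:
((16 + 4)/(w + 15))*3 = ((16 + 4)/(-4 + 15))*3 = (20/11)*3 = 60/11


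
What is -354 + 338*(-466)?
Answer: -157862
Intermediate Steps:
-354 + 338*(-466) = -354 - 157508 = -157862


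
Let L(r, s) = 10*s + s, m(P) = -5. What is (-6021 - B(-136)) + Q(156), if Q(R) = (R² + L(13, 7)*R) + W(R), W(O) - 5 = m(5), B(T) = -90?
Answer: 30417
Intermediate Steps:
L(r, s) = 11*s
W(O) = 0 (W(O) = 5 - 5 = 0)
Q(R) = R² + 77*R (Q(R) = (R² + (11*7)*R) + 0 = (R² + 77*R) + 0 = R² + 77*R)
(-6021 - B(-136)) + Q(156) = (-6021 - 1*(-90)) + 156*(77 + 156) = (-6021 + 90) + 156*233 = -5931 + 36348 = 30417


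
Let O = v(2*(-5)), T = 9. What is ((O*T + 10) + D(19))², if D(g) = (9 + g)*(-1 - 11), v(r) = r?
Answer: 173056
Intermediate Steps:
O = -10 (O = 2*(-5) = -10)
D(g) = -108 - 12*g (D(g) = (9 + g)*(-12) = -108 - 12*g)
((O*T + 10) + D(19))² = ((-10*9 + 10) + (-108 - 12*19))² = ((-90 + 10) + (-108 - 228))² = (-80 - 336)² = (-416)² = 173056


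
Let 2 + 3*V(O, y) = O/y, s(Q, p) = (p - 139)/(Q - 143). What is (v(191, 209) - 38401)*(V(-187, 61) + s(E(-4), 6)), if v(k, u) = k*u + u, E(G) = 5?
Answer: -10536427/8418 ≈ -1251.7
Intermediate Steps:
s(Q, p) = (-139 + p)/(-143 + Q)
v(k, u) = u + k*u
V(O, y) = -⅔ + O/(3*y) (V(O, y) = -⅔ + (O/y)/3 = -⅔ + O/(3*y))
(v(191, 209) - 38401)*(V(-187, 61) + s(E(-4), 6)) = (209*(1 + 191) - 38401)*((⅓)*(-187 - 2*61)/61 + (-139 + 6)/(-143 + 5)) = (209*192 - 38401)*((⅓)*(1/61)*(-187 - 122) - 133/(-138)) = (40128 - 38401)*((⅓)*(1/61)*(-309) - 1/138*(-133)) = 1727*(-103/61 + 133/138) = 1727*(-6101/8418) = -10536427/8418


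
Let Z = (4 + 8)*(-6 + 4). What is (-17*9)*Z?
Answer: 3672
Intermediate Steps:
Z = -24 (Z = 12*(-2) = -24)
(-17*9)*Z = -17*9*(-24) = -153*(-24) = 3672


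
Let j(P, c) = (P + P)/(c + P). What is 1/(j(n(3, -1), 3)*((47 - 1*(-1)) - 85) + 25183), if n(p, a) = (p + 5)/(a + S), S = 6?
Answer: 23/578617 ≈ 3.9750e-5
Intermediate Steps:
n(p, a) = (5 + p)/(6 + a) (n(p, a) = (p + 5)/(a + 6) = (5 + p)/(6 + a))
j(P, c) = 2*P/(P + c) (j(P, c) = (2*P)/(P + c) = 2*P/(P + c))
1/(j(n(3, -1), 3)*((47 - 1*(-1)) - 85) + 25183) = 1/((2*((5 + 3)/(6 - 1))/((5 + 3)/(6 - 1) + 3))*((47 - 1*(-1)) - 85) + 25183) = 1/((2*(8/5)/(8/5 + 3))*((47 + 1) - 85) + 25183) = 1/((2*((⅕)*8)/((⅕)*8 + 3))*(48 - 85) + 25183) = 1/((2*(8/5)/(8/5 + 3))*(-37) + 25183) = 1/((2*(8/5)/(23/5))*(-37) + 25183) = 1/((2*(8/5)*(5/23))*(-37) + 25183) = 1/((16/23)*(-37) + 25183) = 1/(-592/23 + 25183) = 1/(578617/23) = 23/578617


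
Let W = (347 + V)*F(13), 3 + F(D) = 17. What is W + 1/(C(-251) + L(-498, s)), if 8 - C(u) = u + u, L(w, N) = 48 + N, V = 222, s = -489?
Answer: 549655/69 ≈ 7966.0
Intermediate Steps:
F(D) = 14 (F(D) = -3 + 17 = 14)
C(u) = 8 - 2*u (C(u) = 8 - (u + u) = 8 - 2*u)
W = 7966 (W = (347 + 222)*14 = 569*14 = 7966)
W + 1/(C(-251) + L(-498, s)) = 7966 + 1/((8 - 2*(-251)) + (48 - 489)) = 7966 + 1/((8 + 502) - 441) = 7966 + 1/(510 - 441) = 7966 + 1/69 = 549655/69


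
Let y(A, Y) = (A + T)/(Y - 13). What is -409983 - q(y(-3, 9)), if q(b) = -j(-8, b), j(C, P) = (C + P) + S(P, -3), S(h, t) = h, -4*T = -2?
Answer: -1639959/4 ≈ -4.0999e+5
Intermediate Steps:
T = ½ (T = -¼*(-2) = ½ ≈ 0.50000)
j(C, P) = C + 2*P (j(C, P) = (C + P) + P = C + 2*P)
y(A, Y) = (½ + A)/(-13 + Y) (y(A, Y) = (A + ½)/(Y - 13) = (½ + A)/(-13 + Y))
q(b) = 8 - 2*b (q(b) = -(-8 + 2*b) = 8 - 2*b)
-409983 - q(y(-3, 9)) = -409983 - (8 - 2*(½ - 3)/(-13 + 9)) = -409983 - (8 - 2*(-5)/((-4)*2)) = -409983 - (8 - (-1)*(-5)/(2*2)) = -409983 - (8 - 2*5/8) = -409983 - (8 - 5/4) = -409983 - 1*27/4 = -409983 - 27/4 = -1639959/4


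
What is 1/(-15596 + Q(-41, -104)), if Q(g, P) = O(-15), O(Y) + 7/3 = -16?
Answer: -3/46843 ≈ -6.4044e-5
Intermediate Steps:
O(Y) = -55/3 (O(Y) = -7/3 - 16 = -55/3)
Q(g, P) = -55/3
1/(-15596 + Q(-41, -104)) = 1/(-15596 - 55/3) = 1/(-46843/3) = -3/46843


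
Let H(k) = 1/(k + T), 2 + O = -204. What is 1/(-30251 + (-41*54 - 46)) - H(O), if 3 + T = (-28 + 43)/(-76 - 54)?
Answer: 839849/176762307 ≈ 0.0047513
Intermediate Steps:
O = -206 (O = -2 - 204 = -206)
T = -81/26 (T = -3 + (-28 + 43)/(-76 - 54) = -3 + 15/(-130) = -3 + 15*(-1/130) = -3 - 3/26 = -81/26 ≈ -3.1154)
H(k) = 1/(-81/26 + k) (H(k) = 1/(k - 81/26) = 1/(-81/26 + k))
1/(-30251 + (-41*54 - 46)) - H(O) = 1/(-30251 + (-41*54 - 46)) - 26/(-81 + 26*(-206)) = 1/(-30251 + (-2214 - 46)) - 26/(-81 - 5356) = 1/(-30251 - 2260) - 26/(-5437) = 1/(-32511) - 26*(-1)/5437 = -1/32511 - 1*(-26/5437) = -1/32511 + 26/5437 = 839849/176762307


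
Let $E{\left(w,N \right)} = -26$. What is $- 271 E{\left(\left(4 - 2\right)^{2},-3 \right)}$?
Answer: $7046$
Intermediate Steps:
$- 271 E{\left(\left(4 - 2\right)^{2},-3 \right)} = \left(-271\right) \left(-26\right) = 7046$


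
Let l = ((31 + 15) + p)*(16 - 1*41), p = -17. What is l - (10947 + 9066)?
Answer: -20738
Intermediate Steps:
l = -725 (l = ((31 + 15) - 17)*(16 - 1*41) = (46 - 17)*(16 - 41) = 29*(-25) = -725)
l - (10947 + 9066) = -725 - (10947 + 9066) = -725 - 1*20013 = -725 - 20013 = -20738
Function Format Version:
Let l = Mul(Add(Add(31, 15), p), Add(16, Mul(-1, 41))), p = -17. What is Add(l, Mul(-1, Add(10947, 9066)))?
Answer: -20738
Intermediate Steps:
l = -725 (l = Mul(Add(Add(31, 15), -17), Add(16, Mul(-1, 41))) = Mul(Add(46, -17), Add(16, -41)) = Mul(29, -25) = -725)
Add(l, Mul(-1, Add(10947, 9066))) = Add(-725, Mul(-1, Add(10947, 9066))) = Add(-725, Mul(-1, 20013)) = Add(-725, -20013) = -20738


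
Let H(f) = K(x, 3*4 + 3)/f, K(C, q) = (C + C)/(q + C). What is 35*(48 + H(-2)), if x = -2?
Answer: 21910/13 ≈ 1685.4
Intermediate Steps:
K(C, q) = 2*C/(C + q) (K(C, q) = (2*C)/(C + q) = 2*C/(C + q))
H(f) = -4/(13*f) (H(f) = (2*(-2)/(-2 + (3*4 + 3)))/f = (2*(-2)/(-2 + (12 + 3)))/f = (2*(-2)/(-2 + 15))/f = (2*(-2)/13)/f = (2*(-2)*(1/13))/f = -4/(13*f))
35*(48 + H(-2)) = 35*(48 - 4/13/(-2)) = 35*(48 - 4/13*(-½)) = 35*(48 + 2/13) = 35*(626/13) = 21910/13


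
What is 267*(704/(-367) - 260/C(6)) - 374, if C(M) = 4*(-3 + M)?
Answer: -2448321/367 ≈ -6671.2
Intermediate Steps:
C(M) = -12 + 4*M
267*(704/(-367) - 260/C(6)) - 374 = 267*(704/(-367) - 260/(-12 + 4*6)) - 374 = 267*(704*(-1/367) - 260/(-12 + 24)) - 374 = 267*(-704/367 - 260/12) - 374 = 267*(-704/367 - 260*1/12) - 374 = 267*(-704/367 - 65/3) - 374 = 267*(-25967/1101) - 374 = -2311063/367 - 374 = -2448321/367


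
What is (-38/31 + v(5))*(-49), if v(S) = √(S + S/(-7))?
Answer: 1862/31 - 7*√210 ≈ -41.375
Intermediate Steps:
v(S) = √42*√S/7 (v(S) = √(S + S*(-⅐)) = √(S - S/7) = √(6*S/7) = √42*√S/7)
(-38/31 + v(5))*(-49) = (-38/31 + √42*√5/7)*(-49) = (-38*1/31 + √210/7)*(-49) = (-38/31 + √210/7)*(-49) = 1862/31 - 7*√210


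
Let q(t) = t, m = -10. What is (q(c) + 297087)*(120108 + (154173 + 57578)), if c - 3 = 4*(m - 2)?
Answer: 98576061078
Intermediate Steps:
c = -45 (c = 3 + 4*(-10 - 2) = 3 + 4*(-12) = 3 - 48 = -45)
(q(c) + 297087)*(120108 + (154173 + 57578)) = (-45 + 297087)*(120108 + (154173 + 57578)) = 297042*(120108 + 211751) = 297042*331859 = 98576061078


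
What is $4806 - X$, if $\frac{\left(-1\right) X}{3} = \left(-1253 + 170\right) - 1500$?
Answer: $-2943$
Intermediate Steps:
$X = 7749$ ($X = - 3 \left(\left(-1253 + 170\right) - 1500\right) = - 3 \left(-1083 - 1500\right) = \left(-3\right) \left(-2583\right) = 7749$)
$4806 - X = 4806 - 7749 = -2943$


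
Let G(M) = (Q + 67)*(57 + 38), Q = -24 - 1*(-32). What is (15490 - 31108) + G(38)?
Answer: -8493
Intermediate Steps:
Q = 8 (Q = -24 + 32 = 8)
G(M) = 7125 (G(M) = (8 + 67)*(57 + 38) = 75*95 = 7125)
(15490 - 31108) + G(38) = (15490 - 31108) + 7125 = -15618 + 7125 = -8493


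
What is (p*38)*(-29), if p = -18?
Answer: 19836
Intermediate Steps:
(p*38)*(-29) = -18*38*(-29) = -684*(-29) = 19836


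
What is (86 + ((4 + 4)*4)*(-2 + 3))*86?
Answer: 10148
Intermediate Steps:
(86 + ((4 + 4)*4)*(-2 + 3))*86 = (86 + (8*4)*1)*86 = (86 + 32*1)*86 = (86 + 32)*86 = 118*86 = 10148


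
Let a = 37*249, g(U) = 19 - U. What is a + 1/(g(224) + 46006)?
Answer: 421964614/45801 ≈ 9213.0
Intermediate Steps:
a = 9213
a + 1/(g(224) + 46006) = 9213 + 1/((19 - 1*224) + 46006) = 9213 + 1/((19 - 224) + 46006) = 9213 + 1/(-205 + 46006) = 9213 + 1/45801 = 421964614/45801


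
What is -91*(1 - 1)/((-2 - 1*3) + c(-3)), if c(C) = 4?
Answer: 0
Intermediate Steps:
-91*(1 - 1)/((-2 - 1*3) + c(-3)) = -91*(1 - 1)/((-2 - 1*3) + 4) = -0/((-2 - 3) + 4) = -0/(-5 + 4) = -0/(-1) = -0*(-1) = -91*0 = 0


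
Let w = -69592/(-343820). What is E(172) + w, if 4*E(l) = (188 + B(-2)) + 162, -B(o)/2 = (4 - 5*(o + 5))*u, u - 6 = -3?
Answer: 8956718/85955 ≈ 104.20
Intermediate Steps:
u = 3 (u = 6 - 3 = 3)
B(o) = 126 + 30*o (B(o) = -2*(4 - 5*(o + 5))*3 = -2*(4 - 5*(5 + o))*3 = -2*(4 + (-25 - 5*o))*3 = -2*(-21 - 5*o)*3 = -2*(-63 - 15*o) = 126 + 30*o)
w = 17398/85955 (w = -69592*(-1/343820) = 17398/85955 ≈ 0.20241)
E(l) = 104 (E(l) = ((188 + (126 + 30*(-2))) + 162)/4 = ((188 + (126 - 60)) + 162)/4 = ((188 + 66) + 162)/4 = (254 + 162)/4 = (¼)*416 = 104)
E(172) + w = 104 + 17398/85955 = 8956718/85955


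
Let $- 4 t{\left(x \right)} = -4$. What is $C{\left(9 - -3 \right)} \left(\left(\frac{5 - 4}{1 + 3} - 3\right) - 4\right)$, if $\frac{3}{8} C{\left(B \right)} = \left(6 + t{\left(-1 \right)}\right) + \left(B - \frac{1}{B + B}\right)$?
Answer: $- \frac{1365}{4} \approx -341.25$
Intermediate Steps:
$t{\left(x \right)} = 1$ ($t{\left(x \right)} = \left(- \frac{1}{4}\right) \left(-4\right) = 1$)
$C{\left(B \right)} = \frac{56}{3} - \frac{4}{3 B} + \frac{8 B}{3}$ ($C{\left(B \right)} = \frac{8 \left(\left(6 + 1\right) + \left(B - \frac{1}{B + B}\right)\right)}{3} = \frac{8 \left(7 + \left(B - \frac{1}{2 B}\right)\right)}{3} = \frac{8 \left(7 + B - \frac{1}{2 B}\right)}{3} = \frac{56}{3} - \frac{4}{3 B} + \frac{8 B}{3}$)
$C{\left(9 - -3 \right)} \left(\left(\frac{5 - 4}{1 + 3} - 3\right) - 4\right) = \frac{4 \left(-1 + 2 \left(9 - -3\right) \left(7 + \left(9 - -3\right)\right)\right)}{3 \left(9 - -3\right)} \left(\left(\frac{5 - 4}{1 + 3} - 3\right) - 4\right) = \frac{4 \left(-1 + 2 \left(9 + 3\right) \left(7 + \left(9 + 3\right)\right)\right)}{3 \left(9 + 3\right)} \left(\left(1 \cdot \frac{1}{4} - 3\right) - 4\right) = \frac{4 \left(-1 + 2 \cdot 12 \left(7 + 12\right)\right)}{3 \cdot 12} \left(\left(1 \cdot \frac{1}{4} - 3\right) - 4\right) = \frac{4}{3} \cdot \frac{1}{12} \left(-1 + 2 \cdot 12 \cdot 19\right) \left(\left(\frac{1}{4} - 3\right) - 4\right) = \frac{4}{3} \cdot \frac{1}{12} \left(-1 + 456\right) \left(- \frac{11}{4} - 4\right) = \frac{4}{3} \cdot \frac{1}{12} \cdot 455 \left(- \frac{27}{4}\right) = \frac{455}{9} \left(- \frac{27}{4}\right) = - \frac{1365}{4}$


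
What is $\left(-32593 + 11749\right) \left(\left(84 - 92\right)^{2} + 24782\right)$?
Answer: $-517890024$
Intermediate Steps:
$\left(-32593 + 11749\right) \left(\left(84 - 92\right)^{2} + 24782\right) = - 20844 \left(\left(-8\right)^{2} + 24782\right) = - 20844 \left(64 + 24782\right) = \left(-20844\right) 24846 = -517890024$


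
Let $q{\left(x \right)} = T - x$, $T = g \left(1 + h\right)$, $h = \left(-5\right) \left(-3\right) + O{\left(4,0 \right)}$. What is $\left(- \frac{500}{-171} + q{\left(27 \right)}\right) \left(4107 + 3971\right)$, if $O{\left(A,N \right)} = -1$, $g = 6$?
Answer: $\frac{91063294}{171} \approx 5.3253 \cdot 10^{5}$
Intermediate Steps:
$h = 14$ ($h = \left(-5\right) \left(-3\right) - 1 = 15 - 1 = 14$)
$T = 90$ ($T = 6 \left(1 + 14\right) = 6 \cdot 15 = 90$)
$q{\left(x \right)} = 90 - x$
$\left(- \frac{500}{-171} + q{\left(27 \right)}\right) \left(4107 + 3971\right) = \left(- \frac{500}{-171} + \left(90 - 27\right)\right) \left(4107 + 3971\right) = \left(\left(-500\right) \left(- \frac{1}{171}\right) + \left(90 - 27\right)\right) 8078 = \left(\frac{500}{171} + 63\right) 8078 = \frac{11273}{171} \cdot 8078 = \frac{91063294}{171}$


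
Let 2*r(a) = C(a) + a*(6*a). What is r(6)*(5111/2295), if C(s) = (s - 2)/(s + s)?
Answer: 3317039/13770 ≈ 240.89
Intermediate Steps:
C(s) = (-2 + s)/(2*s) (C(s) = (-2 + s)/((2*s)) = (-2 + s)*(1/(2*s)) = (-2 + s)/(2*s))
r(a) = 3*a² + (-2 + a)/(4*a) (r(a) = ((-2 + a)/(2*a) + a*(6*a))/2 = ((-2 + a)/(2*a) + 6*a²)/2 = (6*a² + (-2 + a)/(2*a))/2 = 3*a² + (-2 + a)/(4*a))
r(6)*(5111/2295) = ((¼)*(-2 + 6 + 12*6³)/6)*(5111/2295) = ((¼)*(⅙)*(-2 + 6 + 12*216))*(5111*(1/2295)) = ((¼)*(⅙)*(-2 + 6 + 2592))*(5111/2295) = ((¼)*(⅙)*2596)*(5111/2295) = (649/6)*(5111/2295) = 3317039/13770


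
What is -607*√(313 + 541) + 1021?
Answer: 1021 - 607*√854 ≈ -16718.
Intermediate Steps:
-607*√(313 + 541) + 1021 = -607*√854 + 1021 = 1021 - 607*√854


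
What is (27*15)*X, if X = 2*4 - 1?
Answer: 2835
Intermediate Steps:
X = 7 (X = 8 - 1 = 7)
(27*15)*X = (27*15)*7 = 405*7 = 2835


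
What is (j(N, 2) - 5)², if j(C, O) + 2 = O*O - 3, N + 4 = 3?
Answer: 36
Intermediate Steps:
N = -1 (N = -4 + 3 = -1)
j(C, O) = -5 + O² (j(C, O) = -2 + (O*O - 3) = -2 + (O² - 3) = -2 + (-3 + O²) = -5 + O²)
(j(N, 2) - 5)² = ((-5 + 2²) - 5)² = ((-5 + 4) - 5)² = (-1 - 5)² = (-6)² = 36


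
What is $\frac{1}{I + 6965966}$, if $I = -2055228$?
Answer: $\frac{1}{4910738} \approx 2.0364 \cdot 10^{-7}$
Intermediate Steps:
$\frac{1}{I + 6965966} = \frac{1}{-2055228 + 6965966} = \frac{1}{4910738}$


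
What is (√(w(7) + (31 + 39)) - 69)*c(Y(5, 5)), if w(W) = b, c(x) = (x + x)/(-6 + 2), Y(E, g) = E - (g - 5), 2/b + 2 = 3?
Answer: 345/2 - 15*√2 ≈ 151.29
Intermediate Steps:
b = 2 (b = 2/(-2 + 3) = 2/1 = 2*1 = 2)
Y(E, g) = 5 + E - g (Y(E, g) = E - (-5 + g) = E + (5 - g) = 5 + E - g)
c(x) = -x/2 (c(x) = (2*x)/(-4) = (2*x)*(-¼) = -x/2)
w(W) = 2
(√(w(7) + (31 + 39)) - 69)*c(Y(5, 5)) = (√(2 + (31 + 39)) - 69)*(-(5 + 5 - 1*5)/2) = (√(2 + 70) - 69)*(-(5 + 5 - 5)/2) = (√72 - 69)*(-½*5) = (6*√2 - 69)*(-5/2) = (-69 + 6*√2)*(-5/2) = 345/2 - 15*√2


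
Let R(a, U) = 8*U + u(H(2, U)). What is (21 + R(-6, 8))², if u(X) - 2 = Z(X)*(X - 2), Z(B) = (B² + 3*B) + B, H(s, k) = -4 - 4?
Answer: 54289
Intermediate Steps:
H(s, k) = -8
Z(B) = B² + 4*B
u(X) = 2 + X*(-2 + X)*(4 + X) (u(X) = 2 + (X*(4 + X))*(X - 2) = 2 + (X*(4 + X))*(-2 + X) = 2 + X*(-2 + X)*(4 + X))
R(a, U) = -318 + 8*U (R(a, U) = 8*U + (2 + (-8)³ - 8*(-8) + 2*(-8)²) = 8*U + (2 - 512 + 64 + 2*64) = 8*U + (2 - 512 + 64 + 128) = 8*U - 318 = -318 + 8*U)
(21 + R(-6, 8))² = (21 + (-318 + 8*8))² = (21 + (-318 + 64))² = (21 - 254)² = (-233)² = 54289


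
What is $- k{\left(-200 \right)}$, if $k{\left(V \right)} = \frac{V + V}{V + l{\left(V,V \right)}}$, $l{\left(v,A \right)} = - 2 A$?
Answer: $2$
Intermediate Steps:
$k{\left(V \right)} = -2$ ($k{\left(V \right)} = \frac{V + V}{V - 2 V} = \frac{2 V}{\left(-1\right) V} = 2 V \left(- \frac{1}{V}\right) = -2$)
$- k{\left(-200 \right)} = \left(-1\right) \left(-2\right) = 2$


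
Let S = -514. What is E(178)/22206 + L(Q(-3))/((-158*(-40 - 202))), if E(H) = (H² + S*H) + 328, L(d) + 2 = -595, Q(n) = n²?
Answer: -1143767131/424534308 ≈ -2.6942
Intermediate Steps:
L(d) = -597 (L(d) = -2 - 595 = -597)
E(H) = 328 + H² - 514*H (E(H) = (H² - 514*H) + 328 = 328 + H² - 514*H)
E(178)/22206 + L(Q(-3))/((-158*(-40 - 202))) = (328 + 178² - 514*178)/22206 - 597*(-1/(158*(-40 - 202))) = (328 + 31684 - 91492)*(1/22206) - 597/((-158*(-242))) = -59480*1/22206 - 597/38236 = -29740/11103 - 597*1/38236 = -29740/11103 - 597/38236 = -1143767131/424534308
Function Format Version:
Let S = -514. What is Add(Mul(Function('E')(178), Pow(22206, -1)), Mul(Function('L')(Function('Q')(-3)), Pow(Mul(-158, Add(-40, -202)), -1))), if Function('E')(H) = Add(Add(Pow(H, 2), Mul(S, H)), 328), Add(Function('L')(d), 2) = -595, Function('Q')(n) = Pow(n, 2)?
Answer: Rational(-1143767131, 424534308) ≈ -2.6942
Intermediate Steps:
Function('L')(d) = -597 (Function('L')(d) = Add(-2, -595) = -597)
Function('E')(H) = Add(328, Pow(H, 2), Mul(-514, H)) (Function('E')(H) = Add(Add(Pow(H, 2), Mul(-514, H)), 328) = Add(328, Pow(H, 2), Mul(-514, H)))
Add(Mul(Function('E')(178), Pow(22206, -1)), Mul(Function('L')(Function('Q')(-3)), Pow(Mul(-158, Add(-40, -202)), -1))) = Add(Mul(Add(328, Pow(178, 2), Mul(-514, 178)), Pow(22206, -1)), Mul(-597, Pow(Mul(-158, Add(-40, -202)), -1))) = Add(Mul(Add(328, 31684, -91492), Rational(1, 22206)), Mul(-597, Pow(Mul(-158, -242), -1))) = Add(Mul(-59480, Rational(1, 22206)), Mul(-597, Pow(38236, -1))) = Add(Rational(-29740, 11103), Mul(-597, Rational(1, 38236))) = Add(Rational(-29740, 11103), Rational(-597, 38236)) = Rational(-1143767131, 424534308)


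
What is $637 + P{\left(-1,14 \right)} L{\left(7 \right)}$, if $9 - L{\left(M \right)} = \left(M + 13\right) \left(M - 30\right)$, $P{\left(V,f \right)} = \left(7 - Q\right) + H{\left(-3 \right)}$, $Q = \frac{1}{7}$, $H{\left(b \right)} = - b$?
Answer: $5260$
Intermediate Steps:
$Q = \frac{1}{7} \approx 0.14286$
$P{\left(V,f \right)} = \frac{69}{7}$ ($P{\left(V,f \right)} = \left(7 - \frac{1}{7}\right) - -3 = \left(7 - \frac{1}{7}\right) + 3 = \frac{48}{7} + 3 = \frac{69}{7}$)
$L{\left(M \right)} = 9 - \left(-30 + M\right) \left(13 + M\right)$ ($L{\left(M \right)} = 9 - \left(M + 13\right) \left(M - 30\right) = 9 - \left(13 + M\right) \left(-30 + M\right) = 9 - \left(-30 + M\right) \left(13 + M\right)$)
$637 + P{\left(-1,14 \right)} L{\left(7 \right)} = 637 + \frac{69 \left(399 - 7^{2} + 17 \cdot 7\right)}{7} = 637 + \frac{69 \left(399 - 49 + 119\right)}{7} = 637 + \frac{69}{7} \cdot 469 = 637 + 4623 = 5260$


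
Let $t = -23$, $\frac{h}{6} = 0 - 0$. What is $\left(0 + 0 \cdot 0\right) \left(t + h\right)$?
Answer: $0$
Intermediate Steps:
$h = 0$ ($h = 6 \left(0 - 0\right) = 6 \left(0 + 0\right) = 6 \cdot 0 = 0$)
$\left(0 + 0 \cdot 0\right) \left(t + h\right) = \left(0 + 0 \cdot 0\right) \left(-23 + 0\right) = \left(0 + 0\right) \left(-23\right) = 0 \left(-23\right) = 0$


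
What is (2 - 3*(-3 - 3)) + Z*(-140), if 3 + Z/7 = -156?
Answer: 155840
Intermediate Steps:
Z = -1113 (Z = -21 + 7*(-156) = -21 - 1092 = -1113)
(2 - 3*(-3 - 3)) + Z*(-140) = (2 - 3*(-3 - 3)) - 1113*(-140) = (2 - 3*(-6)) + 155820 = (2 + 18) + 155820 = 20 + 155820 = 155840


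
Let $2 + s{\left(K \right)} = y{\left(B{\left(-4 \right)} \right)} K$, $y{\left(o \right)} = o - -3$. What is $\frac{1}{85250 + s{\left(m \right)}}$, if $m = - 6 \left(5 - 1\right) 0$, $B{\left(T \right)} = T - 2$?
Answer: $\frac{1}{85248} \approx 1.173 \cdot 10^{-5}$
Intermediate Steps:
$B{\left(T \right)} = -2 + T$ ($B{\left(T \right)} = T - 2 = -2 + T$)
$y{\left(o \right)} = 3 + o$ ($y{\left(o \right)} = o + 3 = 3 + o$)
$m = 0$ ($m = - 6 \left(5 - 1\right) 0 = \left(-6\right) 4 \cdot 0 = \left(-24\right) 0 = 0$)
$s{\left(K \right)} = -2 - 3 K$ ($s{\left(K \right)} = -2 + \left(3 - 6\right) K = -2 - 3 K$)
$\frac{1}{85250 + s{\left(m \right)}} = \frac{1}{85250 - 2} = \frac{1}{85248}$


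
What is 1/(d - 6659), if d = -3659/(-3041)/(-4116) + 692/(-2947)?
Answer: -5269554276/35091200835059 ≈ -0.00015017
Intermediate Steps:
d = -1238911175/5269554276 (d = -3659*(-1/3041)*(-1/4116) + 692*(-1/2947) = (3659/3041)*(-1/4116) - 692/2947 = -3659/12516756 - 692/2947 = -1238911175/5269554276 ≈ -0.23511)
1/(d - 6659) = 1/(-1238911175/5269554276 - 6659) = 1/(-35091200835059/5269554276) = -5269554276/35091200835059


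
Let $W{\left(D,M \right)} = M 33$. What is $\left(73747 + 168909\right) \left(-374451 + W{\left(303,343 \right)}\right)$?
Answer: $-88116158592$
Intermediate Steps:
$W{\left(D,M \right)} = 33 M$
$\left(73747 + 168909\right) \left(-374451 + W{\left(303,343 \right)}\right) = \left(73747 + 168909\right) \left(-374451 + 33 \cdot 343\right) = 242656 \left(-374451 + 11319\right) = 242656 \left(-363132\right) = -88116158592$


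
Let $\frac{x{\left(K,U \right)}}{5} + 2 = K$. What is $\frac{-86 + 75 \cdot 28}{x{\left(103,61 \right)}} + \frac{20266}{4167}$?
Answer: $\frac{18626668}{2104335} \approx 8.8516$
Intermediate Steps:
$x{\left(K,U \right)} = -10 + 5 K$
$\frac{-86 + 75 \cdot 28}{x{\left(103,61 \right)}} + \frac{20266}{4167} = \frac{-86 + 75 \cdot 28}{-10 + 5 \cdot 103} + \frac{20266}{4167} = \frac{-86 + 2100}{-10 + 515} + 20266 \cdot \frac{1}{4167} = \frac{2014}{505} + \frac{20266}{4167} = \frac{18626668}{2104335}$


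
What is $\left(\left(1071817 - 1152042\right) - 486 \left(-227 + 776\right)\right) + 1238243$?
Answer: $891204$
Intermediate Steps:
$\left(\left(1071817 - 1152042\right) - 486 \left(-227 + 776\right)\right) + 1238243 = \left(-80225 - 266814\right) + 1238243 = -347039 + 1238243 = 891204$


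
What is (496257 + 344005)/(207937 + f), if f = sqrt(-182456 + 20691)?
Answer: 87360779747/21618978867 - 420131*I*sqrt(161765)/21618978867 ≈ 4.0409 - 0.0078161*I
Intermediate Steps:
f = I*sqrt(161765) (f = sqrt(-161765) = I*sqrt(161765) ≈ 402.2*I)
(496257 + 344005)/(207937 + f) = (496257 + 344005)/(207937 + I*sqrt(161765)) = 840262/(207937 + I*sqrt(161765))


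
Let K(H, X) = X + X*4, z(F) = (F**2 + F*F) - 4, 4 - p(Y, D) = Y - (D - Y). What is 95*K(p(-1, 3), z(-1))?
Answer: -950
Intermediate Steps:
p(Y, D) = 4 + D - 2*Y (p(Y, D) = 4 - (Y - (D - Y)) = 4 - (Y + (Y - D)) = 4 - (-D + 2*Y) = 4 + (D - 2*Y) = 4 + D - 2*Y)
z(F) = -4 + 2*F**2 (z(F) = (F**2 + F**2) - 4 = 2*F**2 - 4 = -4 + 2*F**2)
K(H, X) = 5*X (K(H, X) = X + 4*X = 5*X)
95*K(p(-1, 3), z(-1)) = 95*(5*(-4 + 2*(-1)**2)) = 95*(5*(-4 + 2*1)) = 95*(5*(-4 + 2)) = 95*(5*(-2)) = 95*(-10) = -950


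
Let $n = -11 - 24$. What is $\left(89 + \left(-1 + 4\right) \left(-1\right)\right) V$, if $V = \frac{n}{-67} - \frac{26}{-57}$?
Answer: $\frac{321382}{3819} \approx 84.153$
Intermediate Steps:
$n = -35$
$V = \frac{3737}{3819}$ ($V = - \frac{35}{-67} - \frac{26}{-57} = \left(-35\right) \left(- \frac{1}{67}\right) - - \frac{26}{57} = \frac{35}{67} + \frac{26}{57} = \frac{3737}{3819} \approx 0.97853$)
$\left(89 + \left(-1 + 4\right) \left(-1\right)\right) V = \left(89 + \left(-1 + 4\right) \left(-1\right)\right) \frac{3737}{3819} = \left(89 + 3 \left(-1\right)\right) \frac{3737}{3819} = \left(89 - 3\right) \frac{3737}{3819} = 86 \cdot \frac{3737}{3819} = \frac{321382}{3819}$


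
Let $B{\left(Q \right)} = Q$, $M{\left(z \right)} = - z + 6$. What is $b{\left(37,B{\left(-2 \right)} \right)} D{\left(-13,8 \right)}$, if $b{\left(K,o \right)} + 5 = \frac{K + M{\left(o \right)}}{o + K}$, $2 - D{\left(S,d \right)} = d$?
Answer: $\frac{156}{7} \approx 22.286$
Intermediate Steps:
$M{\left(z \right)} = 6 - z$
$D{\left(S,d \right)} = 2 - d$
$b{\left(K,o \right)} = -5 + \frac{6 + K - o}{K + o}$ ($b{\left(K,o \right)} = -5 + \frac{K - \left(-6 + o\right)}{o + K} = -5 + \frac{6 + K - o}{K + o}$)
$b{\left(37,B{\left(-2 \right)} \right)} D{\left(-13,8 \right)} = \frac{2 \left(3 - -6 - 74\right)}{37 - 2} \left(2 - 8\right) = \frac{2 \left(3 + 6 - 74\right)}{35} \left(2 - 8\right) = 2 \cdot \frac{1}{35} \left(-65\right) \left(-6\right) = \left(- \frac{26}{7}\right) \left(-6\right) = \frac{156}{7}$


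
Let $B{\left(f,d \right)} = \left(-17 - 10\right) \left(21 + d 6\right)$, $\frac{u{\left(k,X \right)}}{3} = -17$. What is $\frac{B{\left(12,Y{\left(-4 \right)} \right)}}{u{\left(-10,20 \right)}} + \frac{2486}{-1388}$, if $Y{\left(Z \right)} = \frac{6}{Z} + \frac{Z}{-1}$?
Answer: $\frac{203725}{11798} \approx 17.268$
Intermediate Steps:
$u{\left(k,X \right)} = -51$ ($u{\left(k,X \right)} = 3 \left(-17\right) = -51$)
$Y{\left(Z \right)} = - Z + \frac{6}{Z}$ ($Y{\left(Z \right)} = \frac{6}{Z} + Z \left(-1\right) = \frac{6}{Z} - Z = - Z + \frac{6}{Z}$)
$B{\left(f,d \right)} = -567 - 162 d$ ($B{\left(f,d \right)} = - 27 \left(21 + 6 d\right) = -567 - 162 d$)
$\frac{B{\left(12,Y{\left(-4 \right)} \right)}}{u{\left(-10,20 \right)}} + \frac{2486}{-1388} = \frac{-567 - 162 \left(\left(-1\right) \left(-4\right) + \frac{6}{-4}\right)}{-51} + \frac{2486}{-1388} = \left(-567 - 162 \left(4 + 6 \left(- \frac{1}{4}\right)\right)\right) \left(- \frac{1}{51}\right) + 2486 \left(- \frac{1}{1388}\right) = \left(-567 - 162 \left(4 - \frac{3}{2}\right)\right) \left(- \frac{1}{51}\right) - \frac{1243}{694} = \left(-567 - 405\right) \left(- \frac{1}{51}\right) - \frac{1243}{694} = \left(-972\right) \left(- \frac{1}{51}\right) - \frac{1243}{694} = \frac{324}{17} - \frac{1243}{694} = \frac{203725}{11798}$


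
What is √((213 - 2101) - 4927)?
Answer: I*√6815 ≈ 82.553*I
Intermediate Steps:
√((213 - 2101) - 4927) = √(-1888 - 4927) = √(-6815) = I*√6815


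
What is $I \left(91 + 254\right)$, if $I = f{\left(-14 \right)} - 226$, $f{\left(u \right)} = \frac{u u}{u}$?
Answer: $-82800$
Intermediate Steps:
$f{\left(u \right)} = u$ ($f{\left(u \right)} = \frac{u^{2}}{u} = u$)
$I = -240$ ($I = -14 - 226 = -240$)
$I \left(91 + 254\right) = - 240 \left(91 + 254\right) = \left(-240\right) 345 = -82800$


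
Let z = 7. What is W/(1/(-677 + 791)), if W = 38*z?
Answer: 30324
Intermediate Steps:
W = 266 (W = 38*7 = 266)
W/(1/(-677 + 791)) = 266/(1/(-677 + 791)) = 266/(1/114) = 266*114 = 30324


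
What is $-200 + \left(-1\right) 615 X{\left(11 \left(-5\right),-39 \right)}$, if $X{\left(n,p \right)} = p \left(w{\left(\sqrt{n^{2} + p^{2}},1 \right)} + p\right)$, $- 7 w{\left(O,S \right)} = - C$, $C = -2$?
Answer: $- \frac{6597275}{7} \approx -9.4247 \cdot 10^{5}$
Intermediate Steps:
$w{\left(O,S \right)} = - \frac{2}{7}$ ($w{\left(O,S \right)} = - \frac{\left(-1\right) \left(-2\right)}{7} = \left(- \frac{1}{7}\right) 2 = - \frac{2}{7}$)
$X{\left(n,p \right)} = p \left(- \frac{2}{7} + p\right)$
$-200 + \left(-1\right) 615 X{\left(11 \left(-5\right),-39 \right)} = -200 + \left(-1\right) 615 \cdot \frac{1}{7} \left(-39\right) \left(-2 + 7 \left(-39\right)\right) = -200 - 615 \cdot \frac{1}{7} \left(-39\right) \left(-2 - 273\right) = -200 - 615 \cdot \frac{1}{7} \left(-39\right) \left(-275\right) = -200 - \frac{6595875}{7} = - \frac{6597275}{7}$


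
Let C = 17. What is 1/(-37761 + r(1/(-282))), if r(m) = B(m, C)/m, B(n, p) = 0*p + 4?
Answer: -1/38889 ≈ -2.5714e-5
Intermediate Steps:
B(n, p) = 4 (B(n, p) = 0 + 4 = 4)
r(m) = 4/m
1/(-37761 + r(1/(-282))) = 1/(-37761 + 4/(1/(-282))) = 1/(-37761 + 4/(-1/282)) = 1/(-37761 + 4*(-282)) = 1/(-37761 - 1128) = 1/(-38889) = -1/38889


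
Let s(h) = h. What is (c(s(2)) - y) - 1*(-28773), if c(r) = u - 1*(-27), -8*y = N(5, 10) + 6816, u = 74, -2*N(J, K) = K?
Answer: 237803/8 ≈ 29725.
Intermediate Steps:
N(J, K) = -K/2
y = -6811/8 (y = -(-1/2*10 + 6816)/8 = -(-5 + 6816)/8 = -1/8*6811 = -6811/8 ≈ -851.38)
c(r) = 101 (c(r) = 74 - 1*(-27) = 74 + 27 = 101)
(c(s(2)) - y) - 1*(-28773) = (101 - 1*(-6811/8)) - 1*(-28773) = (101 + 6811/8) + 28773 = 7619/8 + 28773 = 237803/8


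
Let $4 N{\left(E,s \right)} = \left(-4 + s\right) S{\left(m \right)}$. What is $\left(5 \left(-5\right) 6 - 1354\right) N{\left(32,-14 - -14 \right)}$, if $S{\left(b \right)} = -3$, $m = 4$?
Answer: $-4512$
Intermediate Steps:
$N{\left(E,s \right)} = 3 - \frac{3 s}{4}$ ($N{\left(E,s \right)} = \frac{\left(-4 + s\right) \left(-3\right)}{4} = \frac{12 - 3 s}{4} = 3 - \frac{3 s}{4}$)
$\left(5 \left(-5\right) 6 - 1354\right) N{\left(32,-14 - -14 \right)} = \left(5 \left(-5\right) 6 - 1354\right) \left(3 - \frac{3 \left(-14 - -14\right)}{4}\right) = \left(\left(-25\right) 6 - 1354\right) \left(3 - \frac{3 \left(-14 + 14\right)}{4}\right) = \left(-150 - 1354\right) \left(3 - 0\right) = - 1504 \left(3 + 0\right) = \left(-1504\right) 3 = -4512$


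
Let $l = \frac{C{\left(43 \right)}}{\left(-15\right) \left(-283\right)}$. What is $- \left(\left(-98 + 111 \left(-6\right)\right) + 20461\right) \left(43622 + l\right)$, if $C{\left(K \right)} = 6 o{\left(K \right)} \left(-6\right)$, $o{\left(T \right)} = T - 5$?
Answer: $- \frac{1215790903778}{1415} \approx -8.5922 \cdot 10^{8}$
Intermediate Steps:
$o{\left(T \right)} = -5 + T$
$C{\left(K \right)} = 180 - 36 K$ ($C{\left(K \right)} = 6 \left(-5 + K\right) \left(-6\right) = \left(-30 + 6 K\right) \left(-6\right) = 180 - 36 K$)
$l = - \frac{456}{1415}$ ($l = \frac{180 - 1548}{\left(-15\right) \left(-283\right)} = \frac{180 - 1548}{4245} = \left(-1368\right) \frac{1}{4245} = - \frac{456}{1415} \approx -0.32226$)
$- \left(\left(-98 + 111 \left(-6\right)\right) + 20461\right) \left(43622 + l\right) = - \left(\left(-98 + 111 \left(-6\right)\right) + 20461\right) \left(43622 - \frac{456}{1415}\right) = - \frac{\left(\left(-98 - 666\right) + 20461\right) 61724674}{1415} = - \frac{\left(-764 + 20461\right) 61724674}{1415} = - \frac{19697 \cdot 61724674}{1415} = \left(-1\right) \frac{1215790903778}{1415} = - \frac{1215790903778}{1415}$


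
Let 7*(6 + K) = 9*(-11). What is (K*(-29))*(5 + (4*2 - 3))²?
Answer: 408900/7 ≈ 58414.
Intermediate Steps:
K = -141/7 (K = -6 + (9*(-11))/7 = -6 + (⅐)*(-99) = -6 - 99/7 = -141/7 ≈ -20.143)
(K*(-29))*(5 + (4*2 - 3))² = (-141/7*(-29))*(5 + (4*2 - 3))² = 4089*(5 + (8 - 3))²/7 = 4089*(5 + 5)²/7 = (4089/7)*10² = (4089/7)*100 = 408900/7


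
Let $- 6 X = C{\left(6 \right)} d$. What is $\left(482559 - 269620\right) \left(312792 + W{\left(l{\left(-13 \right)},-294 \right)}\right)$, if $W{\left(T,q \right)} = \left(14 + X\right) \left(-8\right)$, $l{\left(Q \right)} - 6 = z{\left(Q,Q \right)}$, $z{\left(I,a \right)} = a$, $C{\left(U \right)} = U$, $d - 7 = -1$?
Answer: $66591987592$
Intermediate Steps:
$d = 6$ ($d = 7 - 1 = 6$)
$X = -6$ ($X = - \frac{6 \cdot 6}{6} = \left(- \frac{1}{6}\right) 36 = -6$)
$l{\left(Q \right)} = 6 + Q$
$W{\left(T,q \right)} = -64$ ($W{\left(T,q \right)} = \left(14 - 6\right) \left(-8\right) = 8 \left(-8\right) = -64$)
$\left(482559 - 269620\right) \left(312792 + W{\left(l{\left(-13 \right)},-294 \right)}\right) = \left(482559 - 269620\right) \left(312792 - 64\right) = 212939 \cdot 312728 = 66591987592$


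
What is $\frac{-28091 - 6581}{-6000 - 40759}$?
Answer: $\frac{34672}{46759} \approx 0.7415$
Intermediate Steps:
$\frac{-28091 - 6581}{-6000 - 40759} = - \frac{34672}{-46759} = \left(-34672\right) \left(- \frac{1}{46759}\right) = \frac{34672}{46759}$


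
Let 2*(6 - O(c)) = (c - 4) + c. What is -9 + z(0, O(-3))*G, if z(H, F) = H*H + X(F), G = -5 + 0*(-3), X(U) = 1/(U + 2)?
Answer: -122/13 ≈ -9.3846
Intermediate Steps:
X(U) = 1/(2 + U)
O(c) = 8 - c (O(c) = 6 - ((c - 4) + c)/2 = 6 - ((-4 + c) + c)/2 = 6 - (-4 + 2*c)/2 = 6 + (2 - c) = 8 - c)
G = -5 (G = -5 + 0 = -5)
z(H, F) = H**2 + 1/(2 + F) (z(H, F) = H*H + 1/(2 + F) = H**2 + 1/(2 + F))
-9 + z(0, O(-3))*G = -9 + ((1 + 0**2*(2 + (8 - 1*(-3))))/(2 + (8 - 1*(-3))))*(-5) = -9 + ((1 + 0*(2 + (8 + 3)))/(2 + (8 + 3)))*(-5) = -9 + ((1 + 0*(2 + 11))/(2 + 11))*(-5) = -9 + ((1 + 0*13)/13)*(-5) = -9 + ((1 + 0)/13)*(-5) = -9 + ((1/13)*1)*(-5) = -9 + (1/13)*(-5) = -9 - 5/13 = -122/13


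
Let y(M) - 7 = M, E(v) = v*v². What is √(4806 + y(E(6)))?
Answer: √5029 ≈ 70.915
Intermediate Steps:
E(v) = v³
y(M) = 7 + M
√(4806 + y(E(6))) = √(4806 + (7 + 6³)) = √(4806 + (7 + 216)) = √(4806 + 223) = √5029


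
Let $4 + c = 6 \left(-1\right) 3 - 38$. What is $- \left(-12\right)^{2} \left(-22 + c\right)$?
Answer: $11808$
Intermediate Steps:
$c = -60$ ($c = -4 - \left(38 - 6 \left(-1\right) 3\right) = -4 - 56 = -60$)
$- \left(-12\right)^{2} \left(-22 + c\right) = - \left(-12\right)^{2} \left(-22 - 60\right) = - 144 \left(-82\right) = \left(-1\right) \left(-11808\right) = 11808$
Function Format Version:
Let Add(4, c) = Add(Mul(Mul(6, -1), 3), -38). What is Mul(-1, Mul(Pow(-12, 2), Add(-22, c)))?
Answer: 11808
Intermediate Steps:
c = -60 (c = Add(-4, Add(Mul(Mul(6, -1), 3), -38)) = Add(-4, Add(Mul(-6, 3), -38)) = Add(-4, Add(-18, -38)) = Add(-4, -56) = -60)
Mul(-1, Mul(Pow(-12, 2), Add(-22, c))) = Mul(-1, Mul(Pow(-12, 2), Add(-22, -60))) = Mul(-1, Mul(144, -82)) = Mul(-1, -11808) = 11808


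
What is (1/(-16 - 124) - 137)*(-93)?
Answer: 1783833/140 ≈ 12742.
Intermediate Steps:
(1/(-16 - 124) - 137)*(-93) = (1/(-140) - 137)*(-93) = (-1/140 - 137)*(-93) = -19181/140*(-93) = 1783833/140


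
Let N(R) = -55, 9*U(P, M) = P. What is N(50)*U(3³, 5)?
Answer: -165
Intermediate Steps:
U(P, M) = P/9
N(50)*U(3³, 5) = -55*3³/9 = -55*27/9 = -55*3 = -165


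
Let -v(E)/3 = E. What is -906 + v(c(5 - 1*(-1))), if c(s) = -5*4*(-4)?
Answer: -1146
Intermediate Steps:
c(s) = 80 (c(s) = -20*(-4) = 80)
v(E) = -3*E
-906 + v(c(5 - 1*(-1))) = -906 - 3*80 = -906 - 240 = -1146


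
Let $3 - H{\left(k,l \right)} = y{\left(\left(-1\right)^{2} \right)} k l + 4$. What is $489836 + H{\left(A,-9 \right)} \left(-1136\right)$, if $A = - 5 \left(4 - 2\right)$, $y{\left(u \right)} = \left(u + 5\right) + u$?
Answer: $1206652$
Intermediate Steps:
$y{\left(u \right)} = 5 + 2 u$ ($y{\left(u \right)} = \left(5 + u\right) + u = 5 + 2 u$)
$A = -10$ ($A = \left(-5\right) 2 = -10$)
$H{\left(k,l \right)} = -1 - 7 k l$ ($H{\left(k,l \right)} = 3 - \left(\left(5 + 2 \left(-1\right)^{2}\right) k l + 4\right) = 3 - \left(\left(5 + 2 \cdot 1\right) k l + 4\right) = 3 - \left(\left(5 + 2\right) k l + 4\right) = 3 - \left(7 k l + 4\right) = 3 - \left(4 + 7 k l\right) = -1 - 7 k l$)
$489836 + H{\left(A,-9 \right)} \left(-1136\right) = 489836 + \left(-1 - \left(-70\right) \left(-9\right)\right) \left(-1136\right) = 489836 + \left(-1 - 630\right) \left(-1136\right) = 489836 - -716816 = 489836 + 716816 = 1206652$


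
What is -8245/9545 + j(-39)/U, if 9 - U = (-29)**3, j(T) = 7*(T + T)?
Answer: -20637308/23287891 ≈ -0.88618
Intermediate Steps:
j(T) = 14*T (j(T) = 7*(2*T) = 14*T)
U = 24398 (U = 9 - 1*(-29)**3 = 9 - 1*(-24389) = 9 + 24389 = 24398)
-8245/9545 + j(-39)/U = -8245/9545 + (14*(-39))/24398 = -8245*1/9545 - 546*1/24398 = -1649/1909 - 273/12199 = -20637308/23287891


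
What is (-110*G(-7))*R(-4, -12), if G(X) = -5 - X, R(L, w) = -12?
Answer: 2640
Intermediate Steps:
(-110*G(-7))*R(-4, -12) = -110*(-5 - 1*(-7))*(-12) = -110*(-5 + 7)*(-12) = -110*2*(-12) = -220*(-12) = 2640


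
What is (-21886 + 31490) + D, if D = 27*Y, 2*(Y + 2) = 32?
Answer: 9982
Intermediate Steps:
Y = 14 (Y = -2 + (½)*32 = -2 + 16 = 14)
D = 378 (D = 27*14 = 378)
(-21886 + 31490) + D = (-21886 + 31490) + 378 = 9604 + 378 = 9982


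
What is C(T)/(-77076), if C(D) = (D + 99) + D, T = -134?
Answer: 169/77076 ≈ 0.0021926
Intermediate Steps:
C(D) = 99 + 2*D (C(D) = (99 + D) + D = 99 + 2*D)
C(T)/(-77076) = (99 + 2*(-134))/(-77076) = (99 - 268)*(-1/77076) = -169*(-1/77076) = 169/77076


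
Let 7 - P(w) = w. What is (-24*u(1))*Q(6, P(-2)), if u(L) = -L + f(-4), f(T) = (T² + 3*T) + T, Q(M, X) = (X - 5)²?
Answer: 384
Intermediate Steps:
P(w) = 7 - w
Q(M, X) = (-5 + X)²
f(T) = T² + 4*T
u(L) = -L (u(L) = -L - 4*(4 - 4) = -L - 4*0 = -L + 0 = -L)
(-24*u(1))*Q(6, P(-2)) = (-(-24))*(-5 + (7 - 1*(-2)))² = (-24*(-1))*(-5 + (7 + 2))² = 24*(-5 + 9)² = 24*4² = 24*16 = 384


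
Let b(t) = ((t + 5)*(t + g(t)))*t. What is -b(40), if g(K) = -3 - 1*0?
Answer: -66600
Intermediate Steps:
g(K) = -3 (g(K) = -3 + 0 = -3)
b(t) = t*(-3 + t)*(5 + t) (b(t) = ((t + 5)*(t - 3))*t = ((5 + t)*(-3 + t))*t = ((-3 + t)*(5 + t))*t = t*(-3 + t)*(5 + t))
-b(40) = -40*(-15 + 40² + 2*40) = -40*(-15 + 1600 + 80) = -40*1665 = -1*66600 = -66600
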